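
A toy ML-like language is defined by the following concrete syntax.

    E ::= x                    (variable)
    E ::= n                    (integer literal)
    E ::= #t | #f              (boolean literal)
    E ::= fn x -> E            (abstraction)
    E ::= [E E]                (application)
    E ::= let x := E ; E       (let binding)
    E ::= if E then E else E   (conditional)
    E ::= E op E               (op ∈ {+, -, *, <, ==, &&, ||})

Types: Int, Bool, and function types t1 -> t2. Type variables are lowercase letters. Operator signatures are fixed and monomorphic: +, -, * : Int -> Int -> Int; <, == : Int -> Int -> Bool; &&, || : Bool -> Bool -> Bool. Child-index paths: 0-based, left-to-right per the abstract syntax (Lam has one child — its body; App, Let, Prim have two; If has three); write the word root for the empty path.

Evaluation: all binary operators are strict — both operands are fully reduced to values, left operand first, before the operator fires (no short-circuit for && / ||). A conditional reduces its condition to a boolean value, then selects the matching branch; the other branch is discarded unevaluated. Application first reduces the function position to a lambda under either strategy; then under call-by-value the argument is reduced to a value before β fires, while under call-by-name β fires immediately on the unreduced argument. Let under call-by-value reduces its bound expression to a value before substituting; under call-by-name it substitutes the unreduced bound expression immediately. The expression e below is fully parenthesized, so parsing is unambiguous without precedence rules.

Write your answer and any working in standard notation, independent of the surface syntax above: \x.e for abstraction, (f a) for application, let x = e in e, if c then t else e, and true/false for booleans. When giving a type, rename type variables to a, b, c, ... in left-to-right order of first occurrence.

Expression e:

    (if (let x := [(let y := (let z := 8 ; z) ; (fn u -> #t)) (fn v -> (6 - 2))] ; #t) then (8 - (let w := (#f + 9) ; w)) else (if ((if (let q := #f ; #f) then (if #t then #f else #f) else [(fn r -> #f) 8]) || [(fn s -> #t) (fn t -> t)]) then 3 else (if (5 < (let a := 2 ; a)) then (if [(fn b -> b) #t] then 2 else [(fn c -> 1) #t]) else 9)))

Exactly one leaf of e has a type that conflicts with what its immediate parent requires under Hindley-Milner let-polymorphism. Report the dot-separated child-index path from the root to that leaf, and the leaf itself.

Answer: 1.1.0.0 : false

Working:
let z : Int
z : Int
let y : Int
\u._ : a -> Bool
  unify Int ~ Int
  unify Int ~ Int
\v._ : b -> Int
  unify a -> Bool ~ (b -> Int) -> c
  unify a ~ b -> Int
  unify Bool ~ c
_ _ : Bool
let x : Bool
  unify Bool ~ Bool
  unify Int ~ Int
  unify Bool ~ Int
  FAIL: mismatch Bool ~ Int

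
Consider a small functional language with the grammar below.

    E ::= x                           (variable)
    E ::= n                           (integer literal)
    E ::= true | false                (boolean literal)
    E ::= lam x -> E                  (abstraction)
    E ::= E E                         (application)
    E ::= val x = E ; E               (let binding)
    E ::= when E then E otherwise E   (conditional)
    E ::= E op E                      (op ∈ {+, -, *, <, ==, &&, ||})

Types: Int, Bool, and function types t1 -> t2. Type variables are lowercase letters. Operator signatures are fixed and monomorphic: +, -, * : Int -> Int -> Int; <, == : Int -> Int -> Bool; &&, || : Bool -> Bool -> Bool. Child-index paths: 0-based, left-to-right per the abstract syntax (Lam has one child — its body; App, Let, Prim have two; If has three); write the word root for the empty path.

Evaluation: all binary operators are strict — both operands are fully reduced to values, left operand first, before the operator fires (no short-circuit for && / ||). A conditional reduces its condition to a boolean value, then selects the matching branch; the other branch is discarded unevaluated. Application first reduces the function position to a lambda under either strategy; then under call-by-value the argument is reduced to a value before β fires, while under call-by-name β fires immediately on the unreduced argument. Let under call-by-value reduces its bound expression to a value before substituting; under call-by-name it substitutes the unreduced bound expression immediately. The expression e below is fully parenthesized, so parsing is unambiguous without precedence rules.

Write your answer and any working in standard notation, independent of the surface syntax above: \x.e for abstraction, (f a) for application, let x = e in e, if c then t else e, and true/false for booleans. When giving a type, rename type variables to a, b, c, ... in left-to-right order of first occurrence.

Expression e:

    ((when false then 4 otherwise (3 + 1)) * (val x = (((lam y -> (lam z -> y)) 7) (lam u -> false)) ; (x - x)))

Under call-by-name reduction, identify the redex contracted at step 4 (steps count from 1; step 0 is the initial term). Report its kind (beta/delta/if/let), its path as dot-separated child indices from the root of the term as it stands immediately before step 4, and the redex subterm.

Derivation:
step 0: ((if false then 4 else (3 + 1)) * (let x = (((\y.(\z.y)) 7) (\u.false)) in (x - x)))
step 1: [if@0] ((3 + 1) * (let x = (((\y.(\z.y)) 7) (\u.false)) in (x - x)))
step 2: [delta@0] (4 * (let x = (((\y.(\z.y)) 7) (\u.false)) in (x - x)))
step 3: [let@1] (4 * ((((\y.(\z.y)) 7) (\u.false)) - (((\y.(\z.y)) 7) (\u.false))))
step 4: [beta@1.0.0] (4 * (((\z.7) (\u.false)) - (((\y.(\z.y)) 7) (\u.false))))

Answer: beta at 1.0.0 : ((\y.(\z.y)) 7)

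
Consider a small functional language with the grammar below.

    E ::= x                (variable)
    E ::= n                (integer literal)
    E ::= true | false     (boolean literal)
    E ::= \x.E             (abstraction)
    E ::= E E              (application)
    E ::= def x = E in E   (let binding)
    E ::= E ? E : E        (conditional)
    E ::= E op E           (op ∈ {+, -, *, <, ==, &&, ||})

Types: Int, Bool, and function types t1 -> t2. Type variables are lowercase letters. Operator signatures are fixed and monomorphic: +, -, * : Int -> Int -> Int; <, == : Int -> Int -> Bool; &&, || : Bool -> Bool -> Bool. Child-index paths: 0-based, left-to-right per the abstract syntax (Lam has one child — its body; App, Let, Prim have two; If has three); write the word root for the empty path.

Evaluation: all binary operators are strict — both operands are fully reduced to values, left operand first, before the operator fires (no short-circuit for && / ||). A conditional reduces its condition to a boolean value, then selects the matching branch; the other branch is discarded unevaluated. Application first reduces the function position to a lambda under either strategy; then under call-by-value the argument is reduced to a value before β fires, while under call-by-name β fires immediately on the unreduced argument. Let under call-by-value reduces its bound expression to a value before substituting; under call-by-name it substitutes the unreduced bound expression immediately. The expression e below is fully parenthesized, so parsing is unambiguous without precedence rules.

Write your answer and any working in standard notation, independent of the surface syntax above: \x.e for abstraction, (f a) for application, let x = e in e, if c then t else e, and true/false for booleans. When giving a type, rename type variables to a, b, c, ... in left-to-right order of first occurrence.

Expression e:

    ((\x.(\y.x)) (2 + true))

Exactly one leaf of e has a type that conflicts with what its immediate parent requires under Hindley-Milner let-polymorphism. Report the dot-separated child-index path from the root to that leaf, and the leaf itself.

Working:
x : a
\y._ : b -> a
\x._ : a -> b -> a
  unify Int ~ Int
  unify Bool ~ Int
  FAIL: mismatch Bool ~ Int

Answer: 1.1 : true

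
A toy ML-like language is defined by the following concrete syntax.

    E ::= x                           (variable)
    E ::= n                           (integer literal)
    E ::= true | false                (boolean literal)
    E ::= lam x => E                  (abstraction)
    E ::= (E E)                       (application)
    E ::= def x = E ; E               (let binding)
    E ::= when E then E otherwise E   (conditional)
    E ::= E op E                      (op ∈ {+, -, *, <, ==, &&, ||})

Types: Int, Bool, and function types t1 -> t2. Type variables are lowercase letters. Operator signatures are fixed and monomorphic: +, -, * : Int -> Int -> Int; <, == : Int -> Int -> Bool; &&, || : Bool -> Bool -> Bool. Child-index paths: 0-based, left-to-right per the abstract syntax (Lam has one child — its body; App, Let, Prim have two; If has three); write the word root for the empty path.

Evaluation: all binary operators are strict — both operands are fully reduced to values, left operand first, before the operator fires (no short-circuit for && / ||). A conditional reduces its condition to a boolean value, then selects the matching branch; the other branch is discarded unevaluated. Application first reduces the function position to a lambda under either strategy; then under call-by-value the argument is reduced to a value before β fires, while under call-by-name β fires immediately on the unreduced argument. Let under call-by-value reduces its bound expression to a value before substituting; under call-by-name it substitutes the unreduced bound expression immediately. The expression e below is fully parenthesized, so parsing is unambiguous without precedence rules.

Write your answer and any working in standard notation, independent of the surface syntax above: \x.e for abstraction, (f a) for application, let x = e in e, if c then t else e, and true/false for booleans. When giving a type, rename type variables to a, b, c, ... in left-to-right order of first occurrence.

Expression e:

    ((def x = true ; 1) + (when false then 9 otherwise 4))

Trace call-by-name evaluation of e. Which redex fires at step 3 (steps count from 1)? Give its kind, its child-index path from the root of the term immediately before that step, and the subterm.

Answer: delta at root : (1 + 4)

Working:
step 0: ((let x = true in 1) + (if false then 9 else 4))
step 1: [let@0] (1 + (if false then 9 else 4))
step 2: [if@1] (1 + 4)
step 3: [delta@root] 5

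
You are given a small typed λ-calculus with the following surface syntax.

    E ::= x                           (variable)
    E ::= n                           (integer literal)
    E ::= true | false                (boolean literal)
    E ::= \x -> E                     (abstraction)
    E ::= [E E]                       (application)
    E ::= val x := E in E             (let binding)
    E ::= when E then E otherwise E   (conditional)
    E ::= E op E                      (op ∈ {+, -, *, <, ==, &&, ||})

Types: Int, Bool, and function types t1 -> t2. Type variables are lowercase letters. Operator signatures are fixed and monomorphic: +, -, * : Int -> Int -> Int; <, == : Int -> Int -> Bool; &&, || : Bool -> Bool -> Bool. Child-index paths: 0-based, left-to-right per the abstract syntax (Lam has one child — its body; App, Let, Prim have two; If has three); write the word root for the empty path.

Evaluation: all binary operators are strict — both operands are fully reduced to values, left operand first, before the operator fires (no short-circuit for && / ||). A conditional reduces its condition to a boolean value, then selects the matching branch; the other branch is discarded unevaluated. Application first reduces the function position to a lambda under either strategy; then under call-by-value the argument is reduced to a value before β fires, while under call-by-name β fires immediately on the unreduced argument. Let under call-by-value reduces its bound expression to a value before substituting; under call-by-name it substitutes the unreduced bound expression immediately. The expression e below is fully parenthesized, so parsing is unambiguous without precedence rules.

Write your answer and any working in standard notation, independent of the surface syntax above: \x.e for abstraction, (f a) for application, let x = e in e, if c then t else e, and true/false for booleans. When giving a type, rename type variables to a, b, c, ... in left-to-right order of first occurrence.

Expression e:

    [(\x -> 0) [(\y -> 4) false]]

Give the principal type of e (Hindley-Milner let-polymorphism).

Answer: Int

Working:
\x._ : a -> Int
\y._ : b -> Int
  unify b -> Int ~ Bool -> c
  unify b ~ Bool
  unify Int ~ c
_ _ : Int
  unify a -> Int ~ Int -> d
  unify a ~ Int
  unify Int ~ d
_ _ : Int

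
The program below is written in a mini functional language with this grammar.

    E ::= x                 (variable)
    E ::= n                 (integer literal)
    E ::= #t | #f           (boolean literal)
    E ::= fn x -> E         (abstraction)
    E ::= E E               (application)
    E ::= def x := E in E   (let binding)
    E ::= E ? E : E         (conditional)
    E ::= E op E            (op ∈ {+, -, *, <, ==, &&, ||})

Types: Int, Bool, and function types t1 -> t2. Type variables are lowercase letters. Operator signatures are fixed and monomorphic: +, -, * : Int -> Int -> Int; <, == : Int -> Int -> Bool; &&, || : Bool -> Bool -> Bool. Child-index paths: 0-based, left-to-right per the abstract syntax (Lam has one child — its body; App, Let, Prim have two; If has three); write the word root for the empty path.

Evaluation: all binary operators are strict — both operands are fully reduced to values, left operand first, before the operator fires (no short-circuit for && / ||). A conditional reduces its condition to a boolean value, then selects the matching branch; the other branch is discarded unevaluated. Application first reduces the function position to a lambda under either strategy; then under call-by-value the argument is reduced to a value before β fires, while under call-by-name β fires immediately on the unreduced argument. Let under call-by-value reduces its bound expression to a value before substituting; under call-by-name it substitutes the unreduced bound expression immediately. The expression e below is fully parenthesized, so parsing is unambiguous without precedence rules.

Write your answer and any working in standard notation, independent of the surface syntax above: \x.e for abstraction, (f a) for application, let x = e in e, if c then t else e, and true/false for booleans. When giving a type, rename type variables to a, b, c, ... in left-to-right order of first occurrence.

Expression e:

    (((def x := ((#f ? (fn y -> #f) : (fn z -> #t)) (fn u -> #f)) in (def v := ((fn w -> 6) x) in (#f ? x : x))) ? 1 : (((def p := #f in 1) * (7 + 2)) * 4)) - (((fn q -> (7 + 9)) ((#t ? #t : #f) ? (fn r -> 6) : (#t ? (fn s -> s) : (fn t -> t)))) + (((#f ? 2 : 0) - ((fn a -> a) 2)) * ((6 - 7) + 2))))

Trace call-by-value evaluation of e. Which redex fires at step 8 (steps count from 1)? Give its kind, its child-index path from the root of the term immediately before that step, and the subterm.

Derivation:
step 0: ((if (let x = ((if false then (\y.false) else (\z.true)) (\u.false)) in (let v = ((\w.6) x) in (if false then x else x))) then 1 else (((let p = false in 1) * (7 + 2)) * 4)) - (((\q.(7 + 9)) (if (if true then true else false) then (\r.6) else (if true then (\s.s) else (\t.t)))) + (((if false then 2 else 0) - ((\a.a) 2)) * ((6 - 7) + 2))))
step 1: [if@0.0.0.0] ((if (let x = ((\z.true) (\u.false)) in (let v = ((\w.6) x) in (if false then x else x))) then 1 else (((let p = false in 1) * (7 + 2)) * 4)) - (((\q.(7 + 9)) (if (if true then true else false) then (\r.6) else (if true then (\s.s) else (\t.t)))) + (((if false then 2 else 0) - ((\a.a) 2)) * ((6 - 7) + 2))))
step 2: [beta@0.0.0] ((if (let x = true in (let v = ((\w.6) x) in (if false then x else x))) then 1 else (((let p = false in 1) * (7 + 2)) * 4)) - (((\q.(7 + 9)) (if (if true then true else false) then (\r.6) else (if true then (\s.s) else (\t.t)))) + (((if false then 2 else 0) - ((\a.a) 2)) * ((6 - 7) + 2))))
step 3: [let@0.0] ((if (let v = ((\w.6) true) in (if false then true else true)) then 1 else (((let p = false in 1) * (7 + 2)) * 4)) - (((\q.(7 + 9)) (if (if true then true else false) then (\r.6) else (if true then (\s.s) else (\t.t)))) + (((if false then 2 else 0) - ((\a.a) 2)) * ((6 - 7) + 2))))
step 4: [beta@0.0.0] ((if (let v = 6 in (if false then true else true)) then 1 else (((let p = false in 1) * (7 + 2)) * 4)) - (((\q.(7 + 9)) (if (if true then true else false) then (\r.6) else (if true then (\s.s) else (\t.t)))) + (((if false then 2 else 0) - ((\a.a) 2)) * ((6 - 7) + 2))))
step 5: [let@0.0] ((if (if false then true else true) then 1 else (((let p = false in 1) * (7 + 2)) * 4)) - (((\q.(7 + 9)) (if (if true then true else false) then (\r.6) else (if true then (\s.s) else (\t.t)))) + (((if false then 2 else 0) - ((\a.a) 2)) * ((6 - 7) + 2))))
step 6: [if@0.0] ((if true then 1 else (((let p = false in 1) * (7 + 2)) * 4)) - (((\q.(7 + 9)) (if (if true then true else false) then (\r.6) else (if true then (\s.s) else (\t.t)))) + (((if false then 2 else 0) - ((\a.a) 2)) * ((6 - 7) + 2))))
step 7: [if@0] (1 - (((\q.(7 + 9)) (if (if true then true else false) then (\r.6) else (if true then (\s.s) else (\t.t)))) + (((if false then 2 else 0) - ((\a.a) 2)) * ((6 - 7) + 2))))
step 8: [if@1.0.1.0] (1 - (((\q.(7 + 9)) (if true then (\r.6) else (if true then (\s.s) else (\t.t)))) + (((if false then 2 else 0) - ((\a.a) 2)) * ((6 - 7) + 2))))

Answer: if at 1.0.1.0 : (if true then true else false)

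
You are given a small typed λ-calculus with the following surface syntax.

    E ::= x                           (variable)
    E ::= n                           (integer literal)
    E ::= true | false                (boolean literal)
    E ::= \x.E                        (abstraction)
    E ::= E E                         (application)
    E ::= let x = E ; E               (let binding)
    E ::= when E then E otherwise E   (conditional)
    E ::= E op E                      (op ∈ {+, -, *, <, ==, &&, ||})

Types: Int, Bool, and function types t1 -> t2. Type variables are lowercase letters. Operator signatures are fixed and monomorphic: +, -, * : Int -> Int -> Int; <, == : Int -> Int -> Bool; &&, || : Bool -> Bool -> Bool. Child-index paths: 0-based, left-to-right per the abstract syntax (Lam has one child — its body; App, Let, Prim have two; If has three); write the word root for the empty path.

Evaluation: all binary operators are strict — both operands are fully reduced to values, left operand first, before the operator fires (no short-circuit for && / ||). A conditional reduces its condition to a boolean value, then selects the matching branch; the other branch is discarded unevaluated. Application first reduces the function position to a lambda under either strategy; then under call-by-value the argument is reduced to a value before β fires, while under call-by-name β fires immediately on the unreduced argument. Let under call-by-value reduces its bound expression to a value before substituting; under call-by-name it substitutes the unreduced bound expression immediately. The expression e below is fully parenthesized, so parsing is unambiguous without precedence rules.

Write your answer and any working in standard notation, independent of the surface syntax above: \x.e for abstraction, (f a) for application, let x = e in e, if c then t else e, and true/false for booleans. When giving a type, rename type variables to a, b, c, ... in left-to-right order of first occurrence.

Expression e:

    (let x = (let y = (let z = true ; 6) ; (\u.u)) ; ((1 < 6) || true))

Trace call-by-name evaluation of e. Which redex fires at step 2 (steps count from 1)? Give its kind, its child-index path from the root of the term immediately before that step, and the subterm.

Working:
step 0: (let x = (let y = (let z = true in 6) in (\u.u)) in ((1 < 6) || true))
step 1: [let@root] ((1 < 6) || true)
step 2: [delta@0] (true || true)

Answer: delta at 0 : (1 < 6)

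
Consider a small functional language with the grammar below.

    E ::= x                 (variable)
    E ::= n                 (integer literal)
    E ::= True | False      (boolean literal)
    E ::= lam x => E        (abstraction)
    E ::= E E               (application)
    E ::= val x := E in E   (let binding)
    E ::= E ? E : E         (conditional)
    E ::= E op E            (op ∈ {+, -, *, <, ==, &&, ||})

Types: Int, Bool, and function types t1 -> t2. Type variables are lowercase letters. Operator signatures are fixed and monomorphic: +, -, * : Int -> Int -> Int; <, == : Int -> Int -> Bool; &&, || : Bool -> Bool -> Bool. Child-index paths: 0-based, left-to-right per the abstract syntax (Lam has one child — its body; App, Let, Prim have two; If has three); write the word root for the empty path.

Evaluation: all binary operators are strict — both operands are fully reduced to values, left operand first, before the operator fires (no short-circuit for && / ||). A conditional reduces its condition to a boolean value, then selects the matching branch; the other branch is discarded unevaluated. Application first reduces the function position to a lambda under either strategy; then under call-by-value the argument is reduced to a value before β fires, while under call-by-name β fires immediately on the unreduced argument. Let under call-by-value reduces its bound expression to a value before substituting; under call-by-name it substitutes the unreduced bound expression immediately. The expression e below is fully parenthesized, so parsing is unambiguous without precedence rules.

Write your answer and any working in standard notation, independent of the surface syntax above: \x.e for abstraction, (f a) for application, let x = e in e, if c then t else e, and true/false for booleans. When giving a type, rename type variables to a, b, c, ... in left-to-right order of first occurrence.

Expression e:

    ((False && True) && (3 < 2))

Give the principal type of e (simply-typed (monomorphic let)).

Answer: Bool

Working:
  unify Bool ~ Bool
  unify Bool ~ Bool
  unify Bool ~ Bool
  unify Int ~ Int
  unify Int ~ Int
  unify Bool ~ Bool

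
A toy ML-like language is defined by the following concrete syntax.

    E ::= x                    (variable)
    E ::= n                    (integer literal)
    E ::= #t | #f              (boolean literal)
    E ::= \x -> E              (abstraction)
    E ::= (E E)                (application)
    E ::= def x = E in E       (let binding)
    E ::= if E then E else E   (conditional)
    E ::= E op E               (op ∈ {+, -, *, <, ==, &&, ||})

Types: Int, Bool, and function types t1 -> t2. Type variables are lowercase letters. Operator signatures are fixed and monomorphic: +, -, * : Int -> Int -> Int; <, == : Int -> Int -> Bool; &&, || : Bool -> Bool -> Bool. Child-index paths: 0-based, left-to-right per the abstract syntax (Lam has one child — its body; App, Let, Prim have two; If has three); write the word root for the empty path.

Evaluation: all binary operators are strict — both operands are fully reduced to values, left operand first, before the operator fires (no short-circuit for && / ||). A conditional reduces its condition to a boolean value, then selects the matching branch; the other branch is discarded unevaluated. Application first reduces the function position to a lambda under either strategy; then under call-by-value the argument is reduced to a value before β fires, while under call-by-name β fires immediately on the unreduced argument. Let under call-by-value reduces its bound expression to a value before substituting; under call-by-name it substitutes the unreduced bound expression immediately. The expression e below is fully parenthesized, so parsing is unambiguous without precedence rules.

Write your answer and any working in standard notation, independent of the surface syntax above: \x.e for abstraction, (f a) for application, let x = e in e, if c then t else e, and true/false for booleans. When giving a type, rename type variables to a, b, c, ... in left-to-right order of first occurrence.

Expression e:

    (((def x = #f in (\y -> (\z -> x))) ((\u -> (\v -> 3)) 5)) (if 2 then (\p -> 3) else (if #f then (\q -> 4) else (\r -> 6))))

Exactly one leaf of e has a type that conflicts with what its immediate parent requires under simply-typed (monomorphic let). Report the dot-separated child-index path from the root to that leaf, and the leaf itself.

Answer: 1.0 : 2

Trace:
let x : Bool
x : Bool
\z._ : b -> Bool
\y._ : a -> b -> Bool
\v._ : d -> Int
\u._ : c -> d -> Int
  unify c -> d -> Int ~ Int -> e
  unify c ~ Int
  unify d -> Int ~ e
_ _ : d -> Int
  unify a -> b -> Bool ~ (d -> Int) -> f
  unify a ~ d -> Int
  unify b -> Bool ~ f
_ _ : b -> Bool
  unify Int ~ Bool
  FAIL: mismatch Int ~ Bool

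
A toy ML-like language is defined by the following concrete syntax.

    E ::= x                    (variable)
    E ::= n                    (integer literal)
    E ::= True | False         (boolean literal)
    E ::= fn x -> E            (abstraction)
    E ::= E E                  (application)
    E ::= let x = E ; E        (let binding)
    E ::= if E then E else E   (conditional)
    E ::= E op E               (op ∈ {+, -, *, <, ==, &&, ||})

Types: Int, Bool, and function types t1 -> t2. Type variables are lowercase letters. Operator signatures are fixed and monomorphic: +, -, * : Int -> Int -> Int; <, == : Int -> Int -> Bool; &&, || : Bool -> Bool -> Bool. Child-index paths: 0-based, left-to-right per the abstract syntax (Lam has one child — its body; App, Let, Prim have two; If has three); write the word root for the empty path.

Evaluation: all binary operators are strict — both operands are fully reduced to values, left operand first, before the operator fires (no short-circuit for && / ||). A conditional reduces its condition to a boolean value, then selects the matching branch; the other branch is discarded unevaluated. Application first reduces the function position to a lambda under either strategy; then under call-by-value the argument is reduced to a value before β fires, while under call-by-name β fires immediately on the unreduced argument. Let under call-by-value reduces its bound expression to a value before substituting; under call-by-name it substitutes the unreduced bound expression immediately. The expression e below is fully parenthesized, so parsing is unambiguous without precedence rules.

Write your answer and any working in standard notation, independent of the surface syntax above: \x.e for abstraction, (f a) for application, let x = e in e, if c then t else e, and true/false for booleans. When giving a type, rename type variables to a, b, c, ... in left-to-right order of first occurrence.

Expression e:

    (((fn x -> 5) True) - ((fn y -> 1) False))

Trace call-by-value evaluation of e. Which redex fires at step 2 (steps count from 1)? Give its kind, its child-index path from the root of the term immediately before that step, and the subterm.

Answer: beta at 1 : ((\y.1) false)

Working:
step 0: (((\x.5) true) - ((\y.1) false))
step 1: [beta@0] (5 - ((\y.1) false))
step 2: [beta@1] (5 - 1)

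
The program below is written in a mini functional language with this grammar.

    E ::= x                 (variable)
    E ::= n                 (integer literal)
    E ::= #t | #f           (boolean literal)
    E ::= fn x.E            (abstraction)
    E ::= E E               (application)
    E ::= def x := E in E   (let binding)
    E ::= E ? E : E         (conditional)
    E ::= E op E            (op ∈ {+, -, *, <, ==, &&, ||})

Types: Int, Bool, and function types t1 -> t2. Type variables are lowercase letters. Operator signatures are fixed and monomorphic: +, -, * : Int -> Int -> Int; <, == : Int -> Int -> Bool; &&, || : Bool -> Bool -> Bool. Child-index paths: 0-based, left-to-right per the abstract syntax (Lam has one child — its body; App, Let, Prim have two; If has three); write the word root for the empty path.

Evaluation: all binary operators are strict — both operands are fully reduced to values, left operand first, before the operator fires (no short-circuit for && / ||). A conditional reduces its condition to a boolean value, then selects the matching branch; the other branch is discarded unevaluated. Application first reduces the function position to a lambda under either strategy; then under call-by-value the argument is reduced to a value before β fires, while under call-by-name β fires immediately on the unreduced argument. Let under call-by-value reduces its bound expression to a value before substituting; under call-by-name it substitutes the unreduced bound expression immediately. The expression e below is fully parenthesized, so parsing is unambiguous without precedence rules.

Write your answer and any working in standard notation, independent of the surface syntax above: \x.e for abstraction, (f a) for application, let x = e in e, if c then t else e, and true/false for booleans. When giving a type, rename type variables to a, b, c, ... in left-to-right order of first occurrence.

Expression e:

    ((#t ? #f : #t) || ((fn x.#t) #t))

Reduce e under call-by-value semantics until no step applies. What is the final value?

Answer: true

Derivation:
step 0: ((if true then false else true) || ((\x.true) true))
step 1: [if@0] (false || ((\x.true) true))
step 2: [beta@1] (false || true)
step 3: [delta@root] true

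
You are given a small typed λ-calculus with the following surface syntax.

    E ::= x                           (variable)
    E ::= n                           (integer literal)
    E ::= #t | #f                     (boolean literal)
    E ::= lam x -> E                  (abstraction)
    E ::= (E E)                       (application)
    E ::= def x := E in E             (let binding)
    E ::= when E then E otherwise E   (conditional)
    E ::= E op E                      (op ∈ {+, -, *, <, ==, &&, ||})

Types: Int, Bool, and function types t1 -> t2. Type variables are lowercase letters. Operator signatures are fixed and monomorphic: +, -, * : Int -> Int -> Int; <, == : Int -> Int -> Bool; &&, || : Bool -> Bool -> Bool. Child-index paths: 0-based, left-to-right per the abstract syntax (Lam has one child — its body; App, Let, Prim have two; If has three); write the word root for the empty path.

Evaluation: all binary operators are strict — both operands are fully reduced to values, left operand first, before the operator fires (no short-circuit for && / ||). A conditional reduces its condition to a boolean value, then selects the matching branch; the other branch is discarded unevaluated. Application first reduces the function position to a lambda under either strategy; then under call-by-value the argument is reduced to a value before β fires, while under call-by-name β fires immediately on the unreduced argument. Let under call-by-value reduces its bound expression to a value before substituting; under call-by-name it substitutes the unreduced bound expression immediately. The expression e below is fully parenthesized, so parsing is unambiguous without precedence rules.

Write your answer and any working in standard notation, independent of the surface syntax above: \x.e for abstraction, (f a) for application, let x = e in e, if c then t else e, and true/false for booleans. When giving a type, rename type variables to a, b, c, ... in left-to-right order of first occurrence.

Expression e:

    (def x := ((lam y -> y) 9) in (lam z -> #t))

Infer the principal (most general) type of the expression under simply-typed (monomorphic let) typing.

Trace:
y : a
\y._ : a -> a
  unify a -> a ~ Int -> b
  unify a ~ Int
  unify Int ~ b
_ _ : Int
let x : Int
\z._ : c -> Bool

Answer: a -> Bool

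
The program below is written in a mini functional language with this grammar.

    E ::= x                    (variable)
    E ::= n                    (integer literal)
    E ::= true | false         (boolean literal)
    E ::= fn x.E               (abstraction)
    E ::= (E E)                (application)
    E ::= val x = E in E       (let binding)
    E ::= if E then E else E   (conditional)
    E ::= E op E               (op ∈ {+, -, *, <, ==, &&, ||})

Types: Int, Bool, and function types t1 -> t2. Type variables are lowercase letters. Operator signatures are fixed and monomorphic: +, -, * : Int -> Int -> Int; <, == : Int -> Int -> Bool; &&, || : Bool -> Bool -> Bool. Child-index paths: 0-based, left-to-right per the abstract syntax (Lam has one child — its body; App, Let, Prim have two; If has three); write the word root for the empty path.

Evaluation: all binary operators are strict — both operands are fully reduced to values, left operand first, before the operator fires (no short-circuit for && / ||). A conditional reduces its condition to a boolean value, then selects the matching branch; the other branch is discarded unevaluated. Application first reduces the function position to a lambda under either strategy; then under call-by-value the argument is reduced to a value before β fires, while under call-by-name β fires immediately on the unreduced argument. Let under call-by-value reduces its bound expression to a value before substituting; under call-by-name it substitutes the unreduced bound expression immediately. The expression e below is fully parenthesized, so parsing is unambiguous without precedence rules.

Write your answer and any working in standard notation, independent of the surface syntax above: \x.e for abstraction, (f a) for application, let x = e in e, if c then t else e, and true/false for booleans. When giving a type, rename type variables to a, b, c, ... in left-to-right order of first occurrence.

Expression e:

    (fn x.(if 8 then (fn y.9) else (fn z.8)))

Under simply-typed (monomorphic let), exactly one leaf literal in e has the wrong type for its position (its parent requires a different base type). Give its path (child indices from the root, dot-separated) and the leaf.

Answer: 0.0 : 8

Derivation:
  unify Int ~ Bool
  FAIL: mismatch Int ~ Bool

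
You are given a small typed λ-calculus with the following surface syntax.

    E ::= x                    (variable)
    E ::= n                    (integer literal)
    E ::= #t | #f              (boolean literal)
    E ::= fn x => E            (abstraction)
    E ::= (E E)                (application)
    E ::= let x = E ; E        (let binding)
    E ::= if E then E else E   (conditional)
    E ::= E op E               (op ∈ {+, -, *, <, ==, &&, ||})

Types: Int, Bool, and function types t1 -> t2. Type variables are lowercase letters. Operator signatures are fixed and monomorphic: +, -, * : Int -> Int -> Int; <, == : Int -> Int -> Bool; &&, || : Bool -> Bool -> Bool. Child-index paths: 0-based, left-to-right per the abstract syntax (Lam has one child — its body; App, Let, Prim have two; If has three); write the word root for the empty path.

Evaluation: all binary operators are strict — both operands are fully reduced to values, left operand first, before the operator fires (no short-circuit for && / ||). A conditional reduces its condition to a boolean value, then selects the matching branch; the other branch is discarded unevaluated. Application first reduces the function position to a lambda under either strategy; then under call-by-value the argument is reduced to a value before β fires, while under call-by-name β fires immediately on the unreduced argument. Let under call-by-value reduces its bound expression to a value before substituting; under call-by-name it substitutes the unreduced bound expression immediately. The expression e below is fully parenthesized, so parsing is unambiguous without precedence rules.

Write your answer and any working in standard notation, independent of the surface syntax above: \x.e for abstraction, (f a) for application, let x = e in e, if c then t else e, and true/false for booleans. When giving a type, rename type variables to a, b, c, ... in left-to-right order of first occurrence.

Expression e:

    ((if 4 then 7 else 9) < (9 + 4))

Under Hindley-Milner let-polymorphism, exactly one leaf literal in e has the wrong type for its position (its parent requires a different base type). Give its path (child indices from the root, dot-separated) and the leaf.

Trace:
  unify Int ~ Bool
  FAIL: mismatch Int ~ Bool

Answer: 0.0 : 4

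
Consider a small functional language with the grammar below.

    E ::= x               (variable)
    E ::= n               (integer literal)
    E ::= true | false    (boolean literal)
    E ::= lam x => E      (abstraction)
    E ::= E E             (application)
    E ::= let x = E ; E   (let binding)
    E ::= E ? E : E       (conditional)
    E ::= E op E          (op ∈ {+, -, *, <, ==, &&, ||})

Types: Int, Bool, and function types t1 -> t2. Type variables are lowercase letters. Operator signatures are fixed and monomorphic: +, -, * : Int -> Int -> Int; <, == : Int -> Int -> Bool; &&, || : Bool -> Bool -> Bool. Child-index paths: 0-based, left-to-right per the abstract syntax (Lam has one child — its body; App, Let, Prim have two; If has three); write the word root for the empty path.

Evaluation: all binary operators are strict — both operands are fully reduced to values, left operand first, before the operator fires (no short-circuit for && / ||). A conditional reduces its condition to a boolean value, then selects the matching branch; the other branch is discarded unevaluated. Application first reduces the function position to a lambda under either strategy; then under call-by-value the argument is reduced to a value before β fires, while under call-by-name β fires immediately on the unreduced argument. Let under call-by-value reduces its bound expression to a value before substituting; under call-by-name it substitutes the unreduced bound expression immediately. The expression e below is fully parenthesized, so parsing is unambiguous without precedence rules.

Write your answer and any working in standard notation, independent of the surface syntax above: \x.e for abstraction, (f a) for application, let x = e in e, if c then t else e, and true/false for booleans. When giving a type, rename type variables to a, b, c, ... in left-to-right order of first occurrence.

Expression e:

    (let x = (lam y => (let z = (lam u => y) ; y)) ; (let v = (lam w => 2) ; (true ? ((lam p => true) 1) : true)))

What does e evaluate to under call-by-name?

Trace:
step 0: (let x = (\y.(let z = (\u.y) in y)) in (let v = (\w.2) in (if true then ((\p.true) 1) else true)))
step 1: [let@root] (let v = (\w.2) in (if true then ((\p.true) 1) else true))
step 2: [let@root] (if true then ((\p.true) 1) else true)
step 3: [if@root] ((\p.true) 1)
step 4: [beta@root] true

Answer: true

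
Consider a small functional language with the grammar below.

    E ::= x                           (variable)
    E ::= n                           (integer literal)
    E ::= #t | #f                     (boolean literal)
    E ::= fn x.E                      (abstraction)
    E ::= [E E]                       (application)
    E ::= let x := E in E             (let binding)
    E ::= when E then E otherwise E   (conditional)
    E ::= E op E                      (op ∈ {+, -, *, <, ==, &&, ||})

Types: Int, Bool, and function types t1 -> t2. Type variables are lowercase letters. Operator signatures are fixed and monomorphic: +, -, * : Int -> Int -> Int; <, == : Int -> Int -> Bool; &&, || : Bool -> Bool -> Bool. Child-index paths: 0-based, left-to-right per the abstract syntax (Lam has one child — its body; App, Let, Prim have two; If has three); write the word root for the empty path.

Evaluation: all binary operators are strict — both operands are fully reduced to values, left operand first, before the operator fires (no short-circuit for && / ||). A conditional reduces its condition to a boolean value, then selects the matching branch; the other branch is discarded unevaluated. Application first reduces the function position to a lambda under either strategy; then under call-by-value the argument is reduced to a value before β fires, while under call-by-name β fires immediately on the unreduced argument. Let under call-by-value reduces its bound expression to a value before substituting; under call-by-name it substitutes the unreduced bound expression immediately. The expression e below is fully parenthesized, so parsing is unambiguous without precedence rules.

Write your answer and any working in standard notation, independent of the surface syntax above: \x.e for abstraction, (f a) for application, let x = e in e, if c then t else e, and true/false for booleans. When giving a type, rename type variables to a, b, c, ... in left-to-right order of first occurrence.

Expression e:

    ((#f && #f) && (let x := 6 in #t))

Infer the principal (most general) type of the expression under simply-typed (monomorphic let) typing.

Trace:
  unify Bool ~ Bool
  unify Bool ~ Bool
  unify Bool ~ Bool
let x : Int
  unify Bool ~ Bool

Answer: Bool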